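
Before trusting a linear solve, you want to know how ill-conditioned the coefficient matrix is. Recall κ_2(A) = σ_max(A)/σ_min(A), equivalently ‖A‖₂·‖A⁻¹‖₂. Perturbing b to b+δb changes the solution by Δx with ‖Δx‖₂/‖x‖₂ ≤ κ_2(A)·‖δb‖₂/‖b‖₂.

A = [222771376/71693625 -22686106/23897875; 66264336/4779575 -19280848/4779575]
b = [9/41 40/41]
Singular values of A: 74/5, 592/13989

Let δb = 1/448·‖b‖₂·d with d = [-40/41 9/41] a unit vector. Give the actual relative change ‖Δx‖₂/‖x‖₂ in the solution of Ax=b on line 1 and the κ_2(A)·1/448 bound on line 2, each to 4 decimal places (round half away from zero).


0.7806
0.7806

σ_max = 74/5, σ_min = 592/13989
κ_2(A) = (74/5) / (592/13989) = 349.7250
perturbation bound = 349.7250·1/448 = 0.7806
solve Ax = b  →  x = [0.0649 -0.0189]
‖b‖₂ = 1.0000 and ‖x‖₂ = 0.0676
re-solving with b+δb shifts x by Δx of norm 0.0527
realised ‖Δx‖/‖x‖ = 0.7806
realised/bound = 1 exactly: the bound is attained for this b and d


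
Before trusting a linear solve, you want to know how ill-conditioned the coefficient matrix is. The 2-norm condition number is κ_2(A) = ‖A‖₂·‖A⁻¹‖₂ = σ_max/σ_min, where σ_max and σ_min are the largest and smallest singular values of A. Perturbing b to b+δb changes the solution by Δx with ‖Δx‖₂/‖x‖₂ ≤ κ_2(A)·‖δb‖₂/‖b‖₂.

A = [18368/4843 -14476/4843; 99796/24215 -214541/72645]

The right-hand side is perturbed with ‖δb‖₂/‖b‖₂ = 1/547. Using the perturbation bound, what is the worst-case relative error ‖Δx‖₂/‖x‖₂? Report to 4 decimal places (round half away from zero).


AᵀA = [21871376/697225 -49170596/2091675; -49170596/2091675 110793841/6275025]; tr = 12305449/251001, det = 313600/251001
eigenvalues of AᵀA: λ = (tr ± √(tr²−4·det))/2 = 49, 6400/251001
so κ_2 = √(49 / (6400/251001)) = 43.8375
bound on ‖Δx‖/‖x‖: κ·ε = 43.8375·1/547 = 0.0801

0.0801


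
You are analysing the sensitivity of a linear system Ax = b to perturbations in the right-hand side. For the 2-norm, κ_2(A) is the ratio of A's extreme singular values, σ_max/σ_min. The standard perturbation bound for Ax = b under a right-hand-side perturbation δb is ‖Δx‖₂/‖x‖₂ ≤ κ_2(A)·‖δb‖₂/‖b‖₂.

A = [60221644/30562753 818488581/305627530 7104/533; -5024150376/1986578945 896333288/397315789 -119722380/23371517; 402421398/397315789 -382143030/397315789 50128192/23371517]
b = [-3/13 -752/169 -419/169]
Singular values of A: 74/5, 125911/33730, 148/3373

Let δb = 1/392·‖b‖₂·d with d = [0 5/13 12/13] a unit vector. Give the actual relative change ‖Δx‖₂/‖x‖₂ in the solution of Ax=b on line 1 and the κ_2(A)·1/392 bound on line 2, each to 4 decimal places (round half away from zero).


0.0033
0.8605

σ_max = 74/5, σ_min = 148/3373
κ = σ_max/σ_min = (74/5)/(148/3373) = 337.3000
worst-case relative error ≤ 337.3000 × 1/392 = 0.8605
solve Ax = b  →  x = [78.8666 41.1514 -19.9453]
‖b‖ = 5.0990, ‖x‖ = 91.1657
with δb = [0.0000 0.0050 0.0120], A·Δx = δb → ‖Δx‖ = 0.2965
realised ‖Δx‖/‖x‖ = 0.0033
realised/bound (from unrounded values) ≈ 0.0038


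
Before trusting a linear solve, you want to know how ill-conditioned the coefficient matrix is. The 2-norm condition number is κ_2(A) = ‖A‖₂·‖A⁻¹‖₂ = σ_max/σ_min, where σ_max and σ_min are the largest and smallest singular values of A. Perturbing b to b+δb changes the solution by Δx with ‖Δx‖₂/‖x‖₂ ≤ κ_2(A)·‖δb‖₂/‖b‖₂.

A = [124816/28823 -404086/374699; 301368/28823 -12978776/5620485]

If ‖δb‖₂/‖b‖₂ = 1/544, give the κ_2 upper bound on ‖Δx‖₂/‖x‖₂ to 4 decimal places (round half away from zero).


form AᵀA = [106401705280/830765329 -119690608672/4153826645; -119690608672/4153826645 1214129366404/186922199025] with trace 14964017284/111197025 and determinant 181063936/111197025
char-poly roots: 3364/25 and 53824/4447881
κ_2(A) = √(λ_max/λ_min) = √((3364/25) / (53824/4447881)) = 105.4500
worst-case relative error ≤ 105.4500 × 1/544 = 0.1938

0.1938


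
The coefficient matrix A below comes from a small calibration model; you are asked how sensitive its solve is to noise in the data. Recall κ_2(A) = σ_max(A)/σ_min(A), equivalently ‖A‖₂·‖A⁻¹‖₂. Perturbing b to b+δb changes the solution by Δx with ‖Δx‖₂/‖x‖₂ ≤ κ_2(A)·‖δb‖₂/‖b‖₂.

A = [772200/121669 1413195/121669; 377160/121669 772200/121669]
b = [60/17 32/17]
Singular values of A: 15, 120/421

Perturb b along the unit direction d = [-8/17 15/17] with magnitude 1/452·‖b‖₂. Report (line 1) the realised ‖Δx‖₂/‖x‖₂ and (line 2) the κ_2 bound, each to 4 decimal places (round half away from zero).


from the listed singular values, σ₁ = 15, σ_n = 120/421
κ = σ_max/σ_min = 15/(120/421) = 52.6250
bound on ‖Δx‖/‖x‖: κ·ε = 52.6250·1/452 = 0.1164
solve Ax = b  →  x = [0.1255 0.2353]
‖b‖₂ = 4.0000 and ‖x‖₂ = 0.2667
with δb = [-0.0042 0.0078], A·Δx = δb → ‖Δx‖ = 0.0310
dividing the unrounded norms, ‖Δx‖/‖x‖ = 0.1164
realised/bound = 1 exactly: the bound is attained for this b and d

0.1164
0.1164


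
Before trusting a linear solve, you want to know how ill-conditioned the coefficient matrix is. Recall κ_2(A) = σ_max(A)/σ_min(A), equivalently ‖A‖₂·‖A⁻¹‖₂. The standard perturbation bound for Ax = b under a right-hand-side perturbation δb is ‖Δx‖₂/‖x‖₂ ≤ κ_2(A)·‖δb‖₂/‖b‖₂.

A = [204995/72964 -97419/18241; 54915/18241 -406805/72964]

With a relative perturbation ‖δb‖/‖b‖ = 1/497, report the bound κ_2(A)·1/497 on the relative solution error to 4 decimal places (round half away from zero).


0.3722

form AᵀA = [107340625/6330256 -12577320/395641; -12577320/395641 377333761/6330256] with trace 838537/10952 and determinant 60025/350464
eigenvalues of AᵀA: λ = (tr ± √(tr²−4·det))/2 = 1225/16, 49/21904
so κ_2 = √((1225/16) / (49/21904)) = 185.0000
bound on ‖Δx‖/‖x‖: κ·ε = 185.0000·1/497 = 0.3722


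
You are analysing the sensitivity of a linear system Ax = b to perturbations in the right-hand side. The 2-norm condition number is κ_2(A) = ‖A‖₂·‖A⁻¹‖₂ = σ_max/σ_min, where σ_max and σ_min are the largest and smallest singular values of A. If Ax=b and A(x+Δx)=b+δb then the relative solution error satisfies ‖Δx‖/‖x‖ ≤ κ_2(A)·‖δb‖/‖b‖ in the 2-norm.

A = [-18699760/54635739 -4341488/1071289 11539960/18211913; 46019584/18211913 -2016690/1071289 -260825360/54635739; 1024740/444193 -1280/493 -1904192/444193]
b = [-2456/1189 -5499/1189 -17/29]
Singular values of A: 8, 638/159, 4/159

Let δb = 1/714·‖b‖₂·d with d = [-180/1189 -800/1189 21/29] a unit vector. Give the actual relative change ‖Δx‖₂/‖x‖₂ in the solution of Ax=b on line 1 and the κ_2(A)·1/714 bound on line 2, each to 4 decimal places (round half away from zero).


0.0024
0.4454

from the listed singular values, σ₁ = 8, σ_n = 4/159
condition number: 8 ÷ (4/159) = 318.0000
worst-case relative error ≤ 318.0000 × 1/714 = 0.4454
solve Ax = b  →  x = [105.0682 0.4552 56.4034]
2-norm of b is 5.0990; of x, 119.2513
Δx = A⁻¹·δb where δb = 1/714·5.0990·d; ‖Δx‖ = 0.2839
dividing the unrounded norms, ‖Δx‖/‖x‖ = 0.0024
so the bound overstates the realised error by a factor of ≈ 187.0968 (computed from the unrounded values)


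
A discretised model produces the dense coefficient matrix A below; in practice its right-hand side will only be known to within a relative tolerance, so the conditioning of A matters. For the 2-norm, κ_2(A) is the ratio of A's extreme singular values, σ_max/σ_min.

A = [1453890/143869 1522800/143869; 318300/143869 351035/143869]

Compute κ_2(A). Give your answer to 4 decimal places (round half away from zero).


form AᵀA = [1317734100/12313081 1383532500/12313081; 1383532500/12313081 1452793225/12313081] with trace 3294325/14641 and determinant 22500/14641
char-poly roots: 225 and 100/14641
κ_2(A) = √(λ_max/λ_min) = √(225 / (100/14641)) = 181.5000

181.5000


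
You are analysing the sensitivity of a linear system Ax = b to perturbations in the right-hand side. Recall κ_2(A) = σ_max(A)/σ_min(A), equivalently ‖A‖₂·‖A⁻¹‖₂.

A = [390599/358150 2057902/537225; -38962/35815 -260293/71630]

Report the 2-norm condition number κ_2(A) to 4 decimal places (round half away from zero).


AᵀA = [361915961/152522500 930100864/114391875; 930100864/114391875 38268897601/1372702500]; tr = 33220913/1098162, det = 366025/8785296
solving λ² − 33220913/1098162·λ + 366025/8785296 = 0 gives λ = 121/4, 3025/2196324
κ = σ_max/σ_min = (11/2)/(55/1482) = 148.2000

148.2000


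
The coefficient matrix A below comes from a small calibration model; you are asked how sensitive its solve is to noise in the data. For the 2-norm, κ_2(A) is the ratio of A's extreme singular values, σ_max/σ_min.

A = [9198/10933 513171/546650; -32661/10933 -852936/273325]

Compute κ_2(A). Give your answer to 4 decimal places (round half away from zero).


113.1000

M = AᵀA = [1151344125/119530489 1208712645/119530489; 1208712645/119530489 5077350009/478121956]. tr(M)=11513349/568516, det(M)=18225/568516
eigenvalues of AᵀA: λ = (tr ± √(tr²−4·det))/2 = 81/4, 225/142129
σ_max=√(81/4)=(9/2), σ_min=√(225/142129)=(15/377) → κ = 113.1000


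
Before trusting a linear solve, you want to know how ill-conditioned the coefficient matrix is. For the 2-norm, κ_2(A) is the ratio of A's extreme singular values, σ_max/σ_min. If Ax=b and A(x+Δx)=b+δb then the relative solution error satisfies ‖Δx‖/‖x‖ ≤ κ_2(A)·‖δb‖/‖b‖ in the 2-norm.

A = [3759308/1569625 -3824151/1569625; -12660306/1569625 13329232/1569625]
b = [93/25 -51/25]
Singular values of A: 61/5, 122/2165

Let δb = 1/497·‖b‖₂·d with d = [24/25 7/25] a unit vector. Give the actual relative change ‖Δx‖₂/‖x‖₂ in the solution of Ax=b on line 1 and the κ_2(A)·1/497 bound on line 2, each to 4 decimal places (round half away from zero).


0.0028
0.4356

from the listed singular values, σ₁ = 61/5, σ_n = 122/2165
condition number: (61/5) ÷ (122/2165) = 216.5000
worst-case relative error ≤ 216.5000 × 1/497 = 0.4356
solve Ax = b  →  x = [38.7210 36.5376]
2-norm of b is 4.2426; of x, 53.2383
δb = ε·‖b‖·d = [0.0082 0.0024]; solving A·Δx = δb gives ‖Δx‖ = 0.1515
relative error = 0.0028
so the bound overstates the realised error by a factor of ≈ 153.0903 (computed from the unrounded values)


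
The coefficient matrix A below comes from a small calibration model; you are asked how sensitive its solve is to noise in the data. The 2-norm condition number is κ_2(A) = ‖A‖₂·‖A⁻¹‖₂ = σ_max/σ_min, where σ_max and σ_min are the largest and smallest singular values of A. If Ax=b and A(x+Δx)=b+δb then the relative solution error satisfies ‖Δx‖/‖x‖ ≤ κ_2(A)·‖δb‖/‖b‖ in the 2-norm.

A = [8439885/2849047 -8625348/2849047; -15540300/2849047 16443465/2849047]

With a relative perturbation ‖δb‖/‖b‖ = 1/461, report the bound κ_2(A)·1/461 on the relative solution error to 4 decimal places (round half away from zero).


0.3009

AᵀA = [1082119664025/28086743281 -1136101468320/28086743281; -1136101468320/28086743281 1193024807361/28086743281]; tr = 2705284746/33396841, det = 11390625/33396841
eigenvalues of AᵀA: λ = (tr ± √(tr²−4·det))/2 = 81, 140625/33396841
κ = σ_max/σ_min = 9/(375/5779) = 138.6960
κ_2(A)·‖δb‖/‖b‖ = 0.3009


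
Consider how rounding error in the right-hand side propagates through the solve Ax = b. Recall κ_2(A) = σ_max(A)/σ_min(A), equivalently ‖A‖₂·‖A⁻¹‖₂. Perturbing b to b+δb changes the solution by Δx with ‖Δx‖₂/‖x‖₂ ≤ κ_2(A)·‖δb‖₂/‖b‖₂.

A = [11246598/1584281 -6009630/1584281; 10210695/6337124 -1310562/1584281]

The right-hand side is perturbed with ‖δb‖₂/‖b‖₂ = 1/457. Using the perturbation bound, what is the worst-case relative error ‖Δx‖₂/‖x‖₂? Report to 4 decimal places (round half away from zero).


AᵀA = [1265933228769/23890030096 -84394205775/2986253762; -84394205775/2986253762 22506380424/1493126881]; tr = 5626419777/82664464, det = 1185921/20666116
char-poly roots: 1089/16 and 4356/5166529
κ_2(A) = √(λ_max/λ_min) = √((1089/16) / (4356/5166529)) = 284.1250
worst-case relative error ≤ 284.1250 × 1/457 = 0.6217

0.6217


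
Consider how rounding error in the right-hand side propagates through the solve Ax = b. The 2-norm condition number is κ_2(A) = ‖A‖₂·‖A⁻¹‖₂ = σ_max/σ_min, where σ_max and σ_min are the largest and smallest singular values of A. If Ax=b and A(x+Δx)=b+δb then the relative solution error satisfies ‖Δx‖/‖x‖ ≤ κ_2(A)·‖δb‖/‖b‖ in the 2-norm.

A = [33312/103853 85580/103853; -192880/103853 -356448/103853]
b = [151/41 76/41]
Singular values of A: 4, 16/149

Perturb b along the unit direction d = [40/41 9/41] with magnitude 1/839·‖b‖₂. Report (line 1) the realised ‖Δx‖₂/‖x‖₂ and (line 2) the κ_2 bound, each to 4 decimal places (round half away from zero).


from the listed singular values, σ₁ = 4, σ_n = 16/149
κ = σ_max/σ_min = 4/(16/149) = 37.2500
worst-case relative error ≤ 37.2500 × 1/839 = 0.0444
solve Ax = b  →  x = [-32.9853 17.3088]
‖b‖₂ = 4.1231 and ‖x‖₂ = 37.2508
re-solving with b+δb shifts x by Δx of norm 0.0458
realised ‖Δx‖/‖x‖ = 0.0012
tightness: 0.0012 against a bound of 0.0444 (unrounded ratio ≈ 0.0277)

0.0012
0.0444


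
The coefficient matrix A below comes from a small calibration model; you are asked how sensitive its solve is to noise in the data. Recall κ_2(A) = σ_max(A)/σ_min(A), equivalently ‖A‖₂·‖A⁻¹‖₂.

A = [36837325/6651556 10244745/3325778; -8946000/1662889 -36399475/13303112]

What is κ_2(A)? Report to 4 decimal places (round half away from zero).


form AᵀA = [3136127430625/52607844496 835931872125/26303922248; 835931872125/26303922248 3572174295025/210431377984] with trace 55767072725/728136256 and determinant 23447265625/11650180096
eigenvalues of AᵀA: λ = (tr ± √(tr²−4·det))/2 = 1225/16, 19140625/728136256
σ_max=√(1225/16)=(35/4), σ_min=√(19140625/728136256)=(4375/26984) → κ = 53.9680

53.9680


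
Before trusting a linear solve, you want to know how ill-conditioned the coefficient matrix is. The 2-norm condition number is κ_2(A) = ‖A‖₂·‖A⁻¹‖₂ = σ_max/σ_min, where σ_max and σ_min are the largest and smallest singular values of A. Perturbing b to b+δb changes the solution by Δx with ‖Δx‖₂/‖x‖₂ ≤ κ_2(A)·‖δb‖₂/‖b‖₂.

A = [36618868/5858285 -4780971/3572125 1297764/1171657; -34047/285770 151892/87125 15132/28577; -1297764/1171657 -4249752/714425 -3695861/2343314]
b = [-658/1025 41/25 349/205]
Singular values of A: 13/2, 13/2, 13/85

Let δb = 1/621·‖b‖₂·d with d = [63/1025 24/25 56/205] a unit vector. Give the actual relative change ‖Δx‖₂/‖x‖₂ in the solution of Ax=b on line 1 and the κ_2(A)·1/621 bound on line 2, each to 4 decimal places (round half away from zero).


from the listed singular values, σ₁ = 13/2, σ_n = 13/85
condition number: (13/2) ÷ (13/85) = 42.5000
κ_2(A)·‖δb‖/‖b‖ = 0.0684
solve Ax = b  →  x = [-2.9432 -3.0206 12.3801]
‖b‖ = 2.4495, ‖x‖ = 13.0787
with δb = [0.0002 0.0038 0.0011], A·Δx = δb → ‖Δx‖ = 0.0258
relative error = 0.0020
so the bound overstates the realised error by a factor of ≈ 34.7059 (computed from the unrounded values)

0.0020
0.0684


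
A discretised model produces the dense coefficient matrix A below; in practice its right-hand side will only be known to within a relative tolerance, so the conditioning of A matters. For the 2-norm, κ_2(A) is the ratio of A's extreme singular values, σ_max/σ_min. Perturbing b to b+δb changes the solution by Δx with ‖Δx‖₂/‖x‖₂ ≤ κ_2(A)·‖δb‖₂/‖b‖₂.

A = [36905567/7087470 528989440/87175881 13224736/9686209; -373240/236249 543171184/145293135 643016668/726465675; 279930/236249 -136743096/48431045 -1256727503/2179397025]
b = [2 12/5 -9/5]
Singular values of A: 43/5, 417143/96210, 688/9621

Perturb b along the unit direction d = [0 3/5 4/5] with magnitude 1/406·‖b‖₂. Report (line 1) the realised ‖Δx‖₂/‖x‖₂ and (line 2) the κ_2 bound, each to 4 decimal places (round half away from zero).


0.2147
0.2962

from the listed singular values, σ₁ = 43/5, σ_n = 688/9621
κ_2(A) = (43/5) / (688/9621) = 120.2625
worst-case relative error ≤ 120.2625 × 1/406 = 0.2962
solve Ax = b  →  x = [-0.2429 0.5121 0.1152]
2-norm of b is 3.6056; of x, 0.5783
Δx = A⁻¹·δb where δb = 1/406·3.6056·d; ‖Δx‖ = 0.1242
realised ‖Δx‖/‖x‖ = 0.2147
so the bound overstates the realised error by a factor of ≈ 1.3794 (computed from the unrounded values)


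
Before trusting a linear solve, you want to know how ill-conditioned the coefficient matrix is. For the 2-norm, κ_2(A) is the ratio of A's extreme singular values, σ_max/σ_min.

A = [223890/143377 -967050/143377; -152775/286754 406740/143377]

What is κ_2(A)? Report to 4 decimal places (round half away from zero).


M = AᵀA = [1324539225/486555364 -1464986250/121638841; -1464986250/121638841 6512562900/121638841]. tr(M)=16284825/289444, det(M)=50625/72361
eigenvalues of AᵀA: λ = (tr ± √(tr²−4·det))/2 = 225/4, 900/72361
σ_max=√(225/4)=(15/2), σ_min=√(900/72361)=(30/269) → κ = 67.2500

67.2500


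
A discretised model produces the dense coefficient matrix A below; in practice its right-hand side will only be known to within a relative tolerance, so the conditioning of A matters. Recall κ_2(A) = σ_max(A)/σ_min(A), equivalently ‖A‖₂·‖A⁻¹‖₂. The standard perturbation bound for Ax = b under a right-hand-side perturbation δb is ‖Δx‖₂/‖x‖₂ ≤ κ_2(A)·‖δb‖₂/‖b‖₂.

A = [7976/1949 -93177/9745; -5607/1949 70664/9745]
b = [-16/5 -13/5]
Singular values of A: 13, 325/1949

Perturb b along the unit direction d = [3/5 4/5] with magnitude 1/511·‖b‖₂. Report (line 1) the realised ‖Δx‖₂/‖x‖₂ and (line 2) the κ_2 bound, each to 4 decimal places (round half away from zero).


σ_max = 13, σ_min = 325/1949
condition number: 13 ÷ (325/1949) = 77.9600
perturbation bound = 77.9600·1/511 = 0.1526
solve Ax = b  →  x = [-22.1721 -9.1550]
‖b‖₂ = 4.1231 and ‖x‖₂ = 23.9878
δb = ε·‖b‖·d = [0.0048 0.0065]; solving A·Δx = δb gives ‖Δx‖ = 0.0484
dividing the unrounded norms, ‖Δx‖/‖x‖ = 0.0020
tightness: 0.0020 against a bound of 0.1526 (unrounded ratio ≈ 0.0132)

0.0020
0.1526


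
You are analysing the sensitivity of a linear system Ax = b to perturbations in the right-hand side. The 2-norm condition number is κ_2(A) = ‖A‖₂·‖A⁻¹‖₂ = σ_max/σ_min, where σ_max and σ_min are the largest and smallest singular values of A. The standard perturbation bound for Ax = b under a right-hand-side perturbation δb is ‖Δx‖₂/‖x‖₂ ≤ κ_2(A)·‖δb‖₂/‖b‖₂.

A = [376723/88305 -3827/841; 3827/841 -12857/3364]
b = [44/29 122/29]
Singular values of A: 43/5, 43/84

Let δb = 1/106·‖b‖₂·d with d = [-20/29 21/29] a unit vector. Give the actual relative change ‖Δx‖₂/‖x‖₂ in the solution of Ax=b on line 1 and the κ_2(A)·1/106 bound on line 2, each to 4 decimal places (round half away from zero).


0.0209
0.1585

largest singular value 43/5, smallest 43/84
κ_2(A) = (43/5) / (43/84) = 16.8000
κ_2(A)·‖δb‖/‖b‖ = 0.1585
solve Ax = b  →  x = [3.0313 2.5084]
2-norm of b is 4.4721; of x, 3.9346
with δb = [-0.0291 0.0306], A·Δx = δb → ‖Δx‖ = 0.0824
dividing the unrounded norms, ‖Δx‖/‖x‖ = 0.0209
realised/bound (from unrounded values) ≈ 0.1322


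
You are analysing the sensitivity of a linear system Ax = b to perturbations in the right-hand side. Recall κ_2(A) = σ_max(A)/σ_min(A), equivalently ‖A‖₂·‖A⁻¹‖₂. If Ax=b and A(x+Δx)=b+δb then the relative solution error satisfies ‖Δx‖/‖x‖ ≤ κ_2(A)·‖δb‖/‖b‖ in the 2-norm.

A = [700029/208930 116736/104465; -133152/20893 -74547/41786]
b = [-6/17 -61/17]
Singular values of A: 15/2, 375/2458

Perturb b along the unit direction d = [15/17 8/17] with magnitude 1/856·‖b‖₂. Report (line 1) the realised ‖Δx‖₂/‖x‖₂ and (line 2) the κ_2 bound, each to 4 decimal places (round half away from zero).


σ_max = 15/2, σ_min = 375/2458
κ_2(A) = (15/2) / (375/2458) = 49.1600
perturbation bound = 49.1600·1/856 = 0.0574
solve Ax = b  →  x = [4.0546 -12.4730]
‖b‖ = 3.6056, ‖x‖ = 13.1154
Δx = A⁻¹·δb where δb = 1/856·3.6056·d; ‖Δx‖ = 0.0276
relative error = 0.0021
realised/bound (from unrounded values) ≈ 0.0367

0.0021
0.0574


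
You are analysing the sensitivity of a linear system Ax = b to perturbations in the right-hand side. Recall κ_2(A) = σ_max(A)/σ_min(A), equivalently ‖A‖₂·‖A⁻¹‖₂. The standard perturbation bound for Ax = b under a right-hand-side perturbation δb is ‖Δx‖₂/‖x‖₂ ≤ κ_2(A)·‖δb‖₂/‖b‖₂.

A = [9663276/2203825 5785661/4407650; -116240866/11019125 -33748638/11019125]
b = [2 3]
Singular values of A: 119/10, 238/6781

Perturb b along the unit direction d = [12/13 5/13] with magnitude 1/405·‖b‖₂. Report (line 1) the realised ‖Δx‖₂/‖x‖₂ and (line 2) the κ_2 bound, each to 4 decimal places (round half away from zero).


0.0030
0.8372

σ_max = 119/10, σ_min = 238/6781
κ = σ_max/σ_min = (119/10)/(238/6781) = 339.0500
bound on ‖Δx‖/‖x‖: κ·ε = 339.0500·1/405 = 0.8372
solve Ax = b  →  x = [-24.0943 82.0087]
‖b‖ = 3.6056, ‖x‖ = 85.4750
Δx = A⁻¹·δb where δb = 1/405·3.6056·d; ‖Δx‖ = 0.2536
dividing the unrounded norms, ‖Δx‖/‖x‖ = 0.0030
so the bound overstates the realised error by a factor of ≈ 282.1072 (computed from the unrounded values)


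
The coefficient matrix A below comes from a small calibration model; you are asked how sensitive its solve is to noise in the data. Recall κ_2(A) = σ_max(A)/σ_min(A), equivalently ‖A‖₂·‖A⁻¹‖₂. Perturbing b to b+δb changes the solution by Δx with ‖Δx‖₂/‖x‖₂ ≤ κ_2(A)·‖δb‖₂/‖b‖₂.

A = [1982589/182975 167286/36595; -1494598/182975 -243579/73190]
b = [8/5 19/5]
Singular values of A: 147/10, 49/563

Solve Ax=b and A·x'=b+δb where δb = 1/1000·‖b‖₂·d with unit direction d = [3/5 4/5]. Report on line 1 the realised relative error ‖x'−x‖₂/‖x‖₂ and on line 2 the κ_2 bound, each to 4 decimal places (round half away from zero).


σ_max = 147/10, σ_min = 49/563
κ_2(A) = (147/10) / (49/563) = 168.9000
κ_2(A)·‖δb‖/‖b‖ = 0.1689
solve Ax = b  →  x = [-17.7394 42.3977]
‖b‖₂ = 4.1231 and ‖x‖₂ = 45.9592
with δb = [0.0025 0.0033], A·Δx = δb → ‖Δx‖ = 0.0474
relative error = 0.0010
realised/bound (from unrounded values) ≈ 0.0061

0.0010
0.1689


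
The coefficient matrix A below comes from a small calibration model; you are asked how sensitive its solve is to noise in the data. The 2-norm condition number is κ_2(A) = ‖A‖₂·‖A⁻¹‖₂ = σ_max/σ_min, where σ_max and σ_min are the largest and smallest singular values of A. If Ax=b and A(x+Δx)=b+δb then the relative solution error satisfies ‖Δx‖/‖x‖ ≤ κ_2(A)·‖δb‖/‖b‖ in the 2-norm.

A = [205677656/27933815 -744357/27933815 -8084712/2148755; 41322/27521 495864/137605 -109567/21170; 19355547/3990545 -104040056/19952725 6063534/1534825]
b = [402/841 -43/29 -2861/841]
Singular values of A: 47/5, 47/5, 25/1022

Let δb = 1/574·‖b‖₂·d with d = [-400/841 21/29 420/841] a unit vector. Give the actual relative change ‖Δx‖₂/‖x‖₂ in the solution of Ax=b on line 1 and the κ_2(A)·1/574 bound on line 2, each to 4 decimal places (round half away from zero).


0.0022
0.6695

from the listed singular values, σ₁ = 47/5, σ_n = 25/1022
condition number: (47/5) ÷ (25/1022) = 384.2720
κ_2(A)·‖δb‖/‖b‖ = 0.6695
solve Ax = b  →  x = [-37.9072 -90.4242 -73.6691]
2-norm of b is 3.7417; of x, 122.6402
with δb = [-0.0031 0.0047 0.0033], A·Δx = δb → ‖Δx‖ = 0.2665
dividing the unrounded norms, ‖Δx‖/‖x‖ = 0.0022
so the bound overstates the realised error by a factor of ≈ 308.1036 (computed from the unrounded values)


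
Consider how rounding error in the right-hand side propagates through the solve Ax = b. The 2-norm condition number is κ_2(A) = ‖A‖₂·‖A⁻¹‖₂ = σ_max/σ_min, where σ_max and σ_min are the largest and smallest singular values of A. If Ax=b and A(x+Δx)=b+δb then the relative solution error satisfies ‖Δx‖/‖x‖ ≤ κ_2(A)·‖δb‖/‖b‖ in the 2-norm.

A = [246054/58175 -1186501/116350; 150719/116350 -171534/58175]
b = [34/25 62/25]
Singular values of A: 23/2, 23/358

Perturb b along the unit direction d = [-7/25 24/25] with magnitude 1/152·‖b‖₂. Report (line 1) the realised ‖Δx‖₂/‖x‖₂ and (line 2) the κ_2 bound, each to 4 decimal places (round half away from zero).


0.0093
1.1776

σ_max = 23/2, σ_min = 23/358
κ = σ_max/σ_min = (23/2)/(23/358) = 179.0000
bound on ‖Δx‖/‖x‖: κ·ε = 179.0000·1/152 = 1.1776
solve Ax = b  →  x = [28.8027 11.8127]
2-norm of b is 2.8284; of x, 31.1309
δb = ε·‖b‖·d = [-0.0052 0.0179]; solving A·Δx = δb gives ‖Δx‖ = 0.2896
relative error = 0.0093
so the bound overstates the realised error by a factor of ≈ 126.5741 (computed from the unrounded values)


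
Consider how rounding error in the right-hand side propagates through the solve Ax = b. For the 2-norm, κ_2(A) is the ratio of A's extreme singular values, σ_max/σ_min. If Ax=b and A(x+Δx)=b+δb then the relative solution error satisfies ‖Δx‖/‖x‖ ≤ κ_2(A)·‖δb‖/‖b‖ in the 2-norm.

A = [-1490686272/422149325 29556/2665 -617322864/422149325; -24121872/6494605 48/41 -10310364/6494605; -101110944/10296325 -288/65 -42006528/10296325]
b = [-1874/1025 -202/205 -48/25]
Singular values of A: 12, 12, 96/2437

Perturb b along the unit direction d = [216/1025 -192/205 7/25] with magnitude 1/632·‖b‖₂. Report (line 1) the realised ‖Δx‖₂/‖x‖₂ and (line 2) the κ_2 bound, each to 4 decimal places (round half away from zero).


0.4820
0.4820

from the listed singular values, σ₁ = 12, σ_n = 96/2437
κ = σ_max/σ_min = 12/(96/2437) = 304.6250
perturbation bound = 304.6250·1/632 = 0.4820
solve Ax = b  →  x = [0.2012 -0.0897 0.0838]
‖b‖₂ = 2.8284 and ‖x‖₂ = 0.2357
δb = ε·‖b‖·d = [0.0009 -0.0042 0.0013]; solving A·Δx = δb gives ‖Δx‖ = 0.1136
dividing the unrounded norms, ‖Δx‖/‖x‖ = 0.4820
realised/bound = 1 exactly: the bound is attained for this b and d


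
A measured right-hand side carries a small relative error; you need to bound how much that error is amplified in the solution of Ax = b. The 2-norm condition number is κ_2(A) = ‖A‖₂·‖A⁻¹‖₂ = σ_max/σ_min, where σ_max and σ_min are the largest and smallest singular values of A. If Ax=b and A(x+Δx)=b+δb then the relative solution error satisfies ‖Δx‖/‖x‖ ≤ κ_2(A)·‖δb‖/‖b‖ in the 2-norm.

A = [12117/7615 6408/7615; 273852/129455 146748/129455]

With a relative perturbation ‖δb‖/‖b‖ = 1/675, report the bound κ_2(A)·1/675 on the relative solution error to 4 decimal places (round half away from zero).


0.5641

form AᵀA = [4697055441/670343881 2505074040/670343881; 2505074040/670343881 1336081104/670343881] with trace 20875905/2319529 and determinant 1296/2319529
λ_max, λ_min = (20875905/2319529 ± √435791385130689/5380214781841)/2 = 9, 144/2319529
κ_2(A) = √(λ_max/λ_min) = √(9 / (144/2319529)) = 380.7500
bound on ‖Δx‖/‖x‖: κ·ε = 380.7500·1/675 = 0.5641


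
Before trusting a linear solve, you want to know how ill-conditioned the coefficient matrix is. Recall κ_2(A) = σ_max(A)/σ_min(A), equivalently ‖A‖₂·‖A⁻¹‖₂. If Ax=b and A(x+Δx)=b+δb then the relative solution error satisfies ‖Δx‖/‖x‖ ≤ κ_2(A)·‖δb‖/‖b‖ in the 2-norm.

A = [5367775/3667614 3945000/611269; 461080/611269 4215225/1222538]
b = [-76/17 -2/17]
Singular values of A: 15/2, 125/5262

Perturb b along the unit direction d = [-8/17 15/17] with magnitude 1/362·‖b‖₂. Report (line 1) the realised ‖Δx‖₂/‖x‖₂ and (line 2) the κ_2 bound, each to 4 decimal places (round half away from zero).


0.0062
0.8722

largest singular value 15/2, smallest 125/5262
κ = σ_max/σ_min = (15/2)/(125/5262) = 315.7200
bound on ‖Δx‖/‖x‖: κ·ε = 315.7200·1/362 = 0.8722
solve Ax = b  →  x = [-82.2556 17.9608]
‖b‖₂ = 4.4721 and ‖x‖₂ = 84.1937
δb = ε·‖b‖·d = [-0.0058 0.0109]; solving A·Δx = δb gives ‖Δx‖ = 0.5201
relative error = 0.0062
realised/bound (from unrounded values) ≈ 0.0071


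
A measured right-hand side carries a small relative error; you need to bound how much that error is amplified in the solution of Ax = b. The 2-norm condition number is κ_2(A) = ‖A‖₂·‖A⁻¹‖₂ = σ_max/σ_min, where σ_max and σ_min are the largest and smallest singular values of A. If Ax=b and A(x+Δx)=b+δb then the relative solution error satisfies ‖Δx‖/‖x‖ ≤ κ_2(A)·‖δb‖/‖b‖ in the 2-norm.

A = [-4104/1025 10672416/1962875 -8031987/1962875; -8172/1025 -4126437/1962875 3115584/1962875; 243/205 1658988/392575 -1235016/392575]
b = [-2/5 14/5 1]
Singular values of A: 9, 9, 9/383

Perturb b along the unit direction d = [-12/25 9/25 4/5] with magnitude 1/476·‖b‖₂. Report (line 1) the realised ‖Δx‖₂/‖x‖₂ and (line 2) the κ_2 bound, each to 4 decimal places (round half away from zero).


from the listed singular values, σ₁ = 9, σ_n = 9/383
κ = σ_max/σ_min = 9/(9/383) = 383.0000
worst-case relative error ≤ 383.0000 × 1/476 = 0.8046
solve Ax = b  →  x = [-0.2412 51.0190 68.1247]
‖b‖ = 3.0000, ‖x‖ = 85.1115
δb = ε·‖b‖·d = [-0.0030 0.0023 0.0050]; solving A·Δx = δb gives ‖Δx‖ = 0.2682
relative error = 0.0032
so the bound overstates the realised error by a factor of ≈ 255.3344 (computed from the unrounded values)

0.0032
0.8046


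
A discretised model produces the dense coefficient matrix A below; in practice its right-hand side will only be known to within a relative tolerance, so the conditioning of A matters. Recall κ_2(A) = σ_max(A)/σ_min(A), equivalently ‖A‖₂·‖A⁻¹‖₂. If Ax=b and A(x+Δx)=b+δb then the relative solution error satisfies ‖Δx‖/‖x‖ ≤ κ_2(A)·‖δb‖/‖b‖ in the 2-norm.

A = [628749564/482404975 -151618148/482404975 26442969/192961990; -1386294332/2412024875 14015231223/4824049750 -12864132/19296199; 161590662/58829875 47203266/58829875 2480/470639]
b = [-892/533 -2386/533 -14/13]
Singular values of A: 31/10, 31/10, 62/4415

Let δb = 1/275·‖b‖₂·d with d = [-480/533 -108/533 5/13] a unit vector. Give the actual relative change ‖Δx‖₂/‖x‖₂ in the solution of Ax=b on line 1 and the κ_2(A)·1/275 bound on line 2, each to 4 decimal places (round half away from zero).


largest singular value 31/10, smallest 62/4415
κ = σ_max/σ_min = (31/10)/(62/4415) = 220.7500
perturbation bound = 220.7500·1/275 = 0.8027
solve Ax = b  →  x = [-9.0205 28.6231 139.2290]
‖b‖ = 4.8990, ‖x‖ = 142.4267
Δx = A⁻¹·δb where δb = 1/275·4.8990·d; ‖Δx‖ = 1.2686
relative error = 0.0089
tightness: 0.0089 against a bound of 0.8027 (unrounded ratio ≈ 0.0111)

0.0089
0.8027


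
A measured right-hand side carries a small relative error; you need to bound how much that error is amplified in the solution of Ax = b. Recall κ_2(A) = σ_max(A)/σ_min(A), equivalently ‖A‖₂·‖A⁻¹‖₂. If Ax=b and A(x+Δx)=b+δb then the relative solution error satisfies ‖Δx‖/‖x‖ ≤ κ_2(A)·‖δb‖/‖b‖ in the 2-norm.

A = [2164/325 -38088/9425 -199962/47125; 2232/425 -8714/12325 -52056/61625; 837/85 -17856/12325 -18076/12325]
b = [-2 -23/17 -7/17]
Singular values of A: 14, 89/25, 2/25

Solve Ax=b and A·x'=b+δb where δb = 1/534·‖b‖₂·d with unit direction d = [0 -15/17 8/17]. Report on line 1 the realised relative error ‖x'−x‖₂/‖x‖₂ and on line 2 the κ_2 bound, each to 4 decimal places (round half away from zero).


from the listed singular values, σ₁ = 14, σ_n = 2/25
κ_2(A) = 14 / (2/25) = 175.0000
worst-case relative error ≤ 175.0000 × 1/534 = 0.3277
solve Ax = b  →  x = [-0.0238 -8.8350 8.8482]
2-norm of b is 2.4495; of x, 12.5040
with δb = [0.0000 -0.0040 0.0022], A·Δx = δb → ‖Δx‖ = 0.0573
realised ‖Δx‖/‖x‖ = 0.0046
realised/bound (from unrounded values) ≈ 0.0140

0.0046
0.3277


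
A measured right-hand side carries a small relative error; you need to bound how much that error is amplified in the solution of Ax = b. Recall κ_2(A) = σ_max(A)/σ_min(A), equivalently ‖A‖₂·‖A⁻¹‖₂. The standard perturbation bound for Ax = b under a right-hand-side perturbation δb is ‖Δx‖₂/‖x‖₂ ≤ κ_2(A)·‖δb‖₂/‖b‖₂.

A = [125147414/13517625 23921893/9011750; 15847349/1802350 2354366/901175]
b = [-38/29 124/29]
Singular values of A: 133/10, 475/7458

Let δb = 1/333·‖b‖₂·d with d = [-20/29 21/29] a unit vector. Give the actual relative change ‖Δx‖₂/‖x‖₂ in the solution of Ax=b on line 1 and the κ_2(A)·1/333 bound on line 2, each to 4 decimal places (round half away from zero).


0.0034
0.6271

largest singular value 133/10, smallest 475/7458
condition number: (133/10) ÷ (475/7458) = 208.8240
bound on ‖Δx‖/‖x‖: κ·ε = 208.8240·1/333 = 0.6271
solve Ax = b  →  x = [-17.4408 60.3341]
‖b‖ = 4.4721, ‖x‖ = 62.8044
Δx = A⁻¹·δb where δb = 1/333·4.4721·d; ‖Δx‖ = 0.2109
dividing the unrounded norms, ‖Δx‖/‖x‖ = 0.0034
realised/bound (from unrounded values) ≈ 0.0054


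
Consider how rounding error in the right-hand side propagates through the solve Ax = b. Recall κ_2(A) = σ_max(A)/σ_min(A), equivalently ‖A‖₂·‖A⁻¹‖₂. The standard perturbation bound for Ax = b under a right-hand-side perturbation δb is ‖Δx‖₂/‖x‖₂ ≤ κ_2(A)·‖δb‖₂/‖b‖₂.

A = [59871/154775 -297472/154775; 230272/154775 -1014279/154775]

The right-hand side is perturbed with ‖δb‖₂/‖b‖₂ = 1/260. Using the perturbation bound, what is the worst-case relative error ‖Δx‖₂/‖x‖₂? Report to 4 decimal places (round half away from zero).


M = AᵀA = [90575569/38328481 -402192000/38328481; -402192000/38328481 1787602369/38328481]. tr(M)=1117298/22801, det(M)=2401/22801
eigenvalues of AᵀA: λ = (tr ± √(tr²−4·det))/2 = 49, 49/22801
κ_2(A) = √(λ_max/λ_min) = √(49 / (49/22801)) = 151.0000
κ_2(A)·‖δb‖/‖b‖ = 0.5808

0.5808


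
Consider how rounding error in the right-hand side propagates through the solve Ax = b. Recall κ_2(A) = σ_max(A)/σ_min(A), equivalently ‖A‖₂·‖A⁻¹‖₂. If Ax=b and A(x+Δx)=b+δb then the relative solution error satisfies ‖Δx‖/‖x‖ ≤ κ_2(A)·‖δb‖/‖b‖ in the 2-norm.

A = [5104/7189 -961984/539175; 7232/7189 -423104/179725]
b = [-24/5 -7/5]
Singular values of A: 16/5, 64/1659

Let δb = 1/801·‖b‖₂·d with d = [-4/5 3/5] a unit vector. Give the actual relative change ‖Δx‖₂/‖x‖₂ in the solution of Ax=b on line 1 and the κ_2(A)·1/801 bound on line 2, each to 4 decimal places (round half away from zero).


from the listed singular values, σ₁ = 16/5, σ_n = 64/1659
condition number: (16/5) ÷ (64/1659) = 82.9500
worst-case relative error ≤ 82.9500 × 1/801 = 0.1036
solve Ax = b  →  x = [71.3029 31.0637]
‖b‖ = 5.0000, ‖x‖ = 77.7757
re-solving with b+δb shifts x by Δx of norm 0.1618
realised ‖Δx‖/‖x‖ = 0.0021
tightness: 0.0021 against a bound of 0.1036 (unrounded ratio ≈ 0.0201)

0.0021
0.1036


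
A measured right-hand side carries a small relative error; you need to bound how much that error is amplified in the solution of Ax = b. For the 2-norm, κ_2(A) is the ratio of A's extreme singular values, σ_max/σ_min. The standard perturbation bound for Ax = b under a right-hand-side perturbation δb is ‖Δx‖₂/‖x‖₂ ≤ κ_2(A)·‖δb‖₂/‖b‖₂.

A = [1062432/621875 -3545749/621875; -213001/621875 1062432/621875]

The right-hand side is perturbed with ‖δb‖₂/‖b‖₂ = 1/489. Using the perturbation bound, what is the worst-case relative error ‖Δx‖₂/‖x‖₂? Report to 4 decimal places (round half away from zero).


form AᵀA = [1878609889/618765625 -6389466048/618765625; -6389466048/618765625 21921756361/618765625] with trace 38080586/990025 and determinant 923521/990025
eigenvalues of AᵀA: λ = (tr ± √(tr²−4·det))/2 = 961/25, 961/39601
κ_2(A) = √(λ_max/λ_min) = √((961/25) / (961/39601)) = 39.8000
κ_2(A)·‖δb‖/‖b‖ = 0.0814

0.0814


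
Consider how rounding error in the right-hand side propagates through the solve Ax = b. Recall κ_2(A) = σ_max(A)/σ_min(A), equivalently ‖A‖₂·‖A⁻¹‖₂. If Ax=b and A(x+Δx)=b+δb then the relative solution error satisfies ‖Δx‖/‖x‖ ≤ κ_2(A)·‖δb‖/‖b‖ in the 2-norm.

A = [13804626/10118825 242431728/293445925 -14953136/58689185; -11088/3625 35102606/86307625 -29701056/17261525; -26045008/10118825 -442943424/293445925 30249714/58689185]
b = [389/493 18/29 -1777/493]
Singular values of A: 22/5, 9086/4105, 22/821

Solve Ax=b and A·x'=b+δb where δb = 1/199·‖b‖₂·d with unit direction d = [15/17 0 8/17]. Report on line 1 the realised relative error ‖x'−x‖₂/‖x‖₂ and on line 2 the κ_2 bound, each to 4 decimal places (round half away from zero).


0.0188
0.8251

σ_max = 22/5, σ_min = 22/821
condition number: (22/5) ÷ (22/821) = 164.2000
bound on ‖Δx‖/‖x‖: κ·ε = 164.2000·1/199 = 0.8251
solve Ax = b  →  x = [10.8855 -24.9157 -25.6009]
‖b‖₂ = 3.7417 and ‖x‖₂ = 37.3456
re-solving with b+δb shifts x by Δx of norm 0.7017
realised ‖Δx‖/‖x‖ = 0.0188
realised/bound (from unrounded values) ≈ 0.0228


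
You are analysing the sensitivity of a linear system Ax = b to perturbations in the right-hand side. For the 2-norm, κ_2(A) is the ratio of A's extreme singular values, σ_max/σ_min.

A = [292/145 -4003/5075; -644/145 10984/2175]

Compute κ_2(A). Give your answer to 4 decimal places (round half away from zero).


form AᵀA = [20000/841 -424180/17661; -424180/17661 9689569/370881] with trace 22009/441 and determinant 400/9
solving λ² − 22009/441·λ + 400/9 = 0 gives λ = 49, 400/441
σ_max=√49=7, σ_min=√(400/441)=(20/21) → κ = 7.3500

7.3500


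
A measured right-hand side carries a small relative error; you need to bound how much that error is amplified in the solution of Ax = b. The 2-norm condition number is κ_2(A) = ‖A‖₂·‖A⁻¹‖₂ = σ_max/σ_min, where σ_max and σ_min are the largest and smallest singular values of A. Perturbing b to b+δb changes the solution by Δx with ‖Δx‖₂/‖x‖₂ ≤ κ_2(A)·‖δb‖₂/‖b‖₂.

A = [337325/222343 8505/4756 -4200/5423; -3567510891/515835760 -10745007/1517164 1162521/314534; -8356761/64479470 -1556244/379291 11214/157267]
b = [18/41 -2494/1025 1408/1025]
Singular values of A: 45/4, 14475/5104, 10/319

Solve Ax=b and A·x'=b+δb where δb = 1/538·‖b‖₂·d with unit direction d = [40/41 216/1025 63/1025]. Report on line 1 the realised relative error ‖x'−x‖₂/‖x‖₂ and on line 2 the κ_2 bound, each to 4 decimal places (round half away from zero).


largest singular value 45/4, smallest 10/319
κ_2(A) = (45/4) / (10/319) = 358.8750
perturbation bound = 358.8750·1/538 = 0.6671
solve Ax = b  →  x = [0.5588 -0.3576 -0.2980]
‖b‖₂ = 2.8284 and ‖x‖₂ = 0.7273
δb = ε·‖b‖·d = [0.0051 0.0011 0.0003]; solving A·Δx = δb gives ‖Δx‖ = 0.1677
relative error = 0.2306
tightness: 0.2306 against a bound of 0.6671 (unrounded ratio ≈ 0.3457)

0.2306
0.6671
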